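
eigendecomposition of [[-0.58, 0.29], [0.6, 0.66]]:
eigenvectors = [[-0.92, -0.21], [0.40, -0.98]]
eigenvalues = [-0.71, 0.79]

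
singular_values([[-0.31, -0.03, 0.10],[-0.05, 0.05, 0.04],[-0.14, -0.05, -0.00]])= [0.36, 0.08, 0.02]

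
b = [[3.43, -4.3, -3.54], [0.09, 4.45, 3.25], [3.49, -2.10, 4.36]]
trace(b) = 12.24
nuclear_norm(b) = 16.29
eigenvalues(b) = [(5.1+4.73j), (5.1-4.73j), (2.03+0j)]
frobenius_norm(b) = 10.43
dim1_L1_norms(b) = [11.27, 7.79, 9.95]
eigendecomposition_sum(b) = [[1.32+1.69j, (-2.71+0.11j), -1.60+2.59j], [(-0.31-1.46j), (1.73+0.75j), (1.78-1.14j)], [2.02-0.79j, -0.66+2.66j, (2.06+2.29j)]] + [[1.32-1.69j, (-2.71-0.11j), -1.60-2.59j], [(-0.31+1.46j), (1.73-0.75j), (1.78+1.14j)], [(2.02+0.79j), (-0.66-2.66j), 2.06-2.29j]] + [[(0.8-0j), 1.12+0.00j, (-0.35-0j)], [0.71-0.00j, (1+0j), -0.31-0.00j], [(-0.55+0j), (-0.77-0j), 0.24+0.00j]]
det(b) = 98.52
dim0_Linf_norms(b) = [3.49, 4.45, 4.36]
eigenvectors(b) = [[-0.18-0.61j,(-0.18+0.61j),-0.66+0.00j], [(-0.07+0.43j),-0.07-0.43j,(-0.59+0j)], [(-0.64+0j),-0.64-0.00j,0.46+0.00j]]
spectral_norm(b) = 8.22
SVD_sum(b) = [[2.12, -4.82, -3.61], [-1.71, 3.90, 2.92], [0.09, -0.21, -0.16]] + [[0.45, -0.20, 0.53], [0.76, -0.33, 0.89], [3.72, -1.62, 4.35]] + [[0.86, 0.72, -0.46],[1.04, 0.88, -0.56],[-0.32, -0.27, 0.17]]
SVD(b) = [[-0.78, 0.12, 0.62], [0.63, 0.20, 0.75], [-0.03, 0.97, -0.23]] @ diag([8.220462987486007, 6.110338871647908, 1.96138908557205]) @ [[-0.33, 0.76, 0.56], [0.63, -0.27, 0.73], [0.71, 0.6, -0.38]]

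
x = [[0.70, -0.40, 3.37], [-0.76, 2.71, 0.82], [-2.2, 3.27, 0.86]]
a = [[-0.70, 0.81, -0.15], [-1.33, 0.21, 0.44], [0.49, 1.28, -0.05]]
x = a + [[1.4, -1.21, 3.52],[0.57, 2.5, 0.38],[-2.69, 1.99, 0.91]]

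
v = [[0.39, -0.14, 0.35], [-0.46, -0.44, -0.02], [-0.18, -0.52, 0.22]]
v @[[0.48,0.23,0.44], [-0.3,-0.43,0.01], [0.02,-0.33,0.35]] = [[0.24, 0.03, 0.29], [-0.09, 0.09, -0.21], [0.07, 0.11, -0.01]]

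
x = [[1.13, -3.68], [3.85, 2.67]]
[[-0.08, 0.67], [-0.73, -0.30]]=x@[[-0.17, 0.04], [-0.03, -0.17]]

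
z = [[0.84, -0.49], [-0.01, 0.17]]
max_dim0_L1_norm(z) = 0.85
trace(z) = 1.01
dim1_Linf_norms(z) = [0.84, 0.17]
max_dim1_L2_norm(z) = 0.97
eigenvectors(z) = [[1.00, 0.59], [-0.01, 0.81]]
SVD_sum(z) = [[0.83, -0.5], [-0.08, 0.05]] + [[0.01, 0.01], [0.07, 0.12]]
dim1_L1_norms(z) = [1.33, 0.18]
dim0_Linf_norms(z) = [0.84, 0.49]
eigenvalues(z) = [0.85, 0.16]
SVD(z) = [[-1.0, 0.10], [0.10, 1.00]] @ diag([0.9771299827662553, 0.14112759042518075]) @ [[-0.86, 0.52], [0.52, 0.86]]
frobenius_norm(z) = 0.99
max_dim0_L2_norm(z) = 0.84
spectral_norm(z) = 0.98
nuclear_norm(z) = 1.12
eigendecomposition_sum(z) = [[0.84, -0.61], [-0.01, 0.01]] + [[0.00,0.12], [0.0,0.16]]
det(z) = 0.14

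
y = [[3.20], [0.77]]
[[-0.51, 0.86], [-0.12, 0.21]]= y @ [[-0.16, 0.27]]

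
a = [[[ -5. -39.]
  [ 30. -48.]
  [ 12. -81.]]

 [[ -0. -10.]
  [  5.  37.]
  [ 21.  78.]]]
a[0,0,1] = -39.0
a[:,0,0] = [-5.0, -0.0]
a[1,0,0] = -0.0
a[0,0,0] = -5.0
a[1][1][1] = 37.0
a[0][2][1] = -81.0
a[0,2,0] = 12.0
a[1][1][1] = 37.0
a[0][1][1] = -48.0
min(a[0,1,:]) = -48.0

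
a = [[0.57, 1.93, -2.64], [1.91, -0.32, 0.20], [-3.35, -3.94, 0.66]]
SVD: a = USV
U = [[-0.44, 0.79, 0.43], [-0.15, -0.53, 0.83], [0.89, 0.3, 0.35]]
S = [5.8, 2.59, 1.28]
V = [[-0.6, -0.74, 0.30], [-0.61, 0.19, -0.77], [0.51, -0.64, -0.57]]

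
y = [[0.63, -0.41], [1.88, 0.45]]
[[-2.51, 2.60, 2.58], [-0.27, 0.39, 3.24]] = y @ [[-1.18, 1.26, 2.36], [4.32, -4.40, -2.67]]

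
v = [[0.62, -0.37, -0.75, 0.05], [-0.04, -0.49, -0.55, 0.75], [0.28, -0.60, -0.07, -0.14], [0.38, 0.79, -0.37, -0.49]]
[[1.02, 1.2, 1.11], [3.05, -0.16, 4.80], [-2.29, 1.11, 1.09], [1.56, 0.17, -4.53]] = v@ [[-1.31, 1.04, -1.7],[2.88, -1.08, -3.29],[-3.65, -0.28, -1.03],[3.20, -1.07, 3.41]]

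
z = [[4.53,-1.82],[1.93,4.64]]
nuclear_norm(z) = 9.91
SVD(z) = [[0.2, 0.98], [0.98, -0.20]] @ diag([5.031351166055769, 4.875787674194728]) @ [[0.55, 0.83], [0.83, -0.55]]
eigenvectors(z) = [[0.02-0.70j, 0.02+0.70j], [-0.72+0.00j, -0.72-0.00j]]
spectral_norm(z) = 5.03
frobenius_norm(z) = 7.01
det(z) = 24.53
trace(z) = 9.17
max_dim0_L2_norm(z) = 4.98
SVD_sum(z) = [[0.55, 0.83], [2.73, 4.11]] + [[3.98, -2.65], [-0.8, 0.53]]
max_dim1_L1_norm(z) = 6.57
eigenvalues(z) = [(4.58+1.87j), (4.58-1.87j)]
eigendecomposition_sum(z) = [[(2.26+1j), (-0.91+2.23j)], [0.97-2.36j, 2.32+0.87j]] + [[2.26-1.00j, -0.91-2.23j], [0.97+2.36j, (2.32-0.87j)]]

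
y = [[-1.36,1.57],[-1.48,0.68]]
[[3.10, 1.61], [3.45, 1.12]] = y @ [[-2.36, -0.47], [-0.07, 0.62]]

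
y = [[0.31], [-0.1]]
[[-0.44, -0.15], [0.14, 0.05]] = y @ [[-1.42, -0.47]]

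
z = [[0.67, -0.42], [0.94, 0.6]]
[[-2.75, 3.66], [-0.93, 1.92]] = z @ [[-2.56, 3.77],[2.46, -2.70]]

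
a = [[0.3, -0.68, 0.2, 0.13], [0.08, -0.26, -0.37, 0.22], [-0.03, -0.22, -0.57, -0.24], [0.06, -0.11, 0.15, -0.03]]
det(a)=0.001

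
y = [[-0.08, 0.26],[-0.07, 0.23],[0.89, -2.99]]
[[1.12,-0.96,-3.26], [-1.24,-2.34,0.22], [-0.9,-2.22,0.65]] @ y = [[-2.92, 9.82], [0.46, -1.52], [0.81, -2.69]]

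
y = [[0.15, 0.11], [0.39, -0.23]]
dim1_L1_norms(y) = [0.26, 0.62]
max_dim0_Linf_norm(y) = 0.39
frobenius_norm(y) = 0.49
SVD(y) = [[-0.18, -0.98],  [-0.98, 0.18]] @ diag([0.459608567147762, 0.16840417157654122]) @ [[-0.89, 0.45], [-0.45, -0.89]]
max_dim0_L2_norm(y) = 0.42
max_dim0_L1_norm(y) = 0.54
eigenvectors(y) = [[0.77, -0.23], [0.64, 0.97]]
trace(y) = -0.08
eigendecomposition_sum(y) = [[0.2, 0.05], [0.17, 0.04]] + [[-0.05, 0.06], [0.22, -0.27]]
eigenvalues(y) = [0.24, -0.32]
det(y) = -0.08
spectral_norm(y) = 0.46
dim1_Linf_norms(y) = [0.15, 0.39]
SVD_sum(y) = [[0.08, -0.04], [0.4, -0.20]] + [[0.07, 0.15], [-0.01, -0.03]]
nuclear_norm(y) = 0.63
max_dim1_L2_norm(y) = 0.45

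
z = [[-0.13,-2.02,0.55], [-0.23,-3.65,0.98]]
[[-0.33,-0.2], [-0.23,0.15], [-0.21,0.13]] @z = [[0.09, 1.40, -0.38], [-0.00, -0.08, 0.02], [-0.00, -0.05, 0.01]]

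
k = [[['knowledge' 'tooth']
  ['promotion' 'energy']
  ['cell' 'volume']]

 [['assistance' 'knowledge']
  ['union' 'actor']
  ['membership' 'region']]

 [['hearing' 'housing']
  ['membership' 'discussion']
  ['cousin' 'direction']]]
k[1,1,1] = 'actor'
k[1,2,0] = 'membership'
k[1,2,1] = 'region'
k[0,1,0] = 'promotion'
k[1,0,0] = 'assistance'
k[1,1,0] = 'union'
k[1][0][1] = 'knowledge'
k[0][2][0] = 'cell'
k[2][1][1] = 'discussion'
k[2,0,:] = ['hearing', 'housing']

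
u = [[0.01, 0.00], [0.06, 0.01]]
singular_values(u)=[0.06, 0.0]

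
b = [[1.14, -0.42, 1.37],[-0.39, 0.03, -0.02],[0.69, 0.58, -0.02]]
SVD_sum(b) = [[1.26, -0.29, 1.28],[-0.20, 0.05, -0.2],[0.26, -0.06, 0.26]] + [[-0.11, -0.15, 0.07], [-0.10, -0.14, 0.07], [0.46, 0.61, -0.31]] + [[-0.01, 0.01, 0.01], [-0.09, 0.12, 0.11], [-0.02, 0.03, 0.03]]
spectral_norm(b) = 1.88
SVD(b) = [[-0.97, -0.23, 0.1], [0.15, -0.22, 0.96], [-0.20, 0.95, 0.24]] @ diag([1.8801340803846962, 0.8638808483005581, 0.1949505571048702]) @ [[-0.69, 0.16, -0.71], [0.56, 0.74, -0.38], [-0.46, 0.65, 0.6]]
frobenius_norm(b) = 2.08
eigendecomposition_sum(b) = [[1.34, 0.04, 1.08], [-0.32, -0.01, -0.26], [0.43, 0.01, 0.35]] + [[-0.19, -0.34, 0.34], [-0.09, -0.16, 0.15], [0.24, 0.43, -0.43]] + [[-0.01,-0.11,-0.05], [0.02,0.19,0.09], [0.01,0.13,0.06]]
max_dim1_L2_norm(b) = 1.83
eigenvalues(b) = [1.68, -0.78, 0.24]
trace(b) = 1.15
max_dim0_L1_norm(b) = 2.22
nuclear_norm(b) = 2.94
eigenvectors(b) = [[-0.93, 0.60, -0.43], [0.22, 0.27, 0.74], [-0.30, -0.75, 0.51]]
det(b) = -0.32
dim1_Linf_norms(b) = [1.37, 0.39, 0.69]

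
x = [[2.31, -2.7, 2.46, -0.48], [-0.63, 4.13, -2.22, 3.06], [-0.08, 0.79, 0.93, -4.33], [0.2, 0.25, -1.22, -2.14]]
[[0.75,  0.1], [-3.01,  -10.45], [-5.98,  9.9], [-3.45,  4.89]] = x @ [[-1.66, -1.50],[-1.72, -1.0],[0.20, -0.13],[1.14, -2.47]]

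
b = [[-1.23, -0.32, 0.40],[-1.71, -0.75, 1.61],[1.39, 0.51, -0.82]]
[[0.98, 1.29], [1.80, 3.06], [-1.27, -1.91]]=b@ [[-0.6, -0.62],[-0.35, -0.24],[0.32, 1.13]]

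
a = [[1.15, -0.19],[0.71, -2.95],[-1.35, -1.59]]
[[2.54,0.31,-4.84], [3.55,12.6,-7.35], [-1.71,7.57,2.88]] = a@ [[2.09, -0.45, -3.95], [-0.70, -4.38, 1.54]]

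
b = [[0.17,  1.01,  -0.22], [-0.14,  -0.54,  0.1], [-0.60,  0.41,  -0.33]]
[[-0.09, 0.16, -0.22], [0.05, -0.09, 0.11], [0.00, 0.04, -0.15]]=b @[[-0.04,-0.08,0.10],[-0.09,0.24,-0.23],[-0.04,0.31,0.0]]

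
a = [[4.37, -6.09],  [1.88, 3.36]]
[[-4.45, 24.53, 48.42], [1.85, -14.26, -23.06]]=a @ [[-0.14, -0.17, 0.85],  [0.63, -4.15, -7.34]]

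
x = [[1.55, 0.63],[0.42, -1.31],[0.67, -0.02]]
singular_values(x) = [1.79, 1.4]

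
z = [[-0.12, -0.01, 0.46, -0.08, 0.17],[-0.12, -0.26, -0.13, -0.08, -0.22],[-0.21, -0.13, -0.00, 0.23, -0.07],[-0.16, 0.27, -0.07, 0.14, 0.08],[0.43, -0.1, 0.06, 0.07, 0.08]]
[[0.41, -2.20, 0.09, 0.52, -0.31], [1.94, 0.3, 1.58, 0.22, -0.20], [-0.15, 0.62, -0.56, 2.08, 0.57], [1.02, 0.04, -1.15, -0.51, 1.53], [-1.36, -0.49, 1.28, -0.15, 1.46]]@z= [[-0.02, 0.73, 0.42, 0.22, 0.56], [-0.72, -0.22, 0.83, 0.20, 0.15], [-0.03, 0.42, -0.26, 0.16, 0.09], [0.85, -0.16, 0.59, -0.31, 0.33], [0.60, -0.21, -0.46, 0.52, -0.11]]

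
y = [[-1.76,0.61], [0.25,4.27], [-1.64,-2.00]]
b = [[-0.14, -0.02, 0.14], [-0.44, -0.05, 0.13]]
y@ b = [[-0.02, 0.0, -0.17], [-1.91, -0.22, 0.59], [1.11, 0.13, -0.49]]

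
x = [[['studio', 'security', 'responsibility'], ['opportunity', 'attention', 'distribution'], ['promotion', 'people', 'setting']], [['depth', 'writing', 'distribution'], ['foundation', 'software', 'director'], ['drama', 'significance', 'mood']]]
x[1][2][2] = 'mood'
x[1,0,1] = 'writing'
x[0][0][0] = 'studio'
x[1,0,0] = 'depth'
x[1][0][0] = 'depth'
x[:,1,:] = [['opportunity', 'attention', 'distribution'], ['foundation', 'software', 'director']]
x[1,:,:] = [['depth', 'writing', 'distribution'], ['foundation', 'software', 'director'], ['drama', 'significance', 'mood']]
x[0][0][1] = 'security'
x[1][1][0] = 'foundation'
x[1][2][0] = 'drama'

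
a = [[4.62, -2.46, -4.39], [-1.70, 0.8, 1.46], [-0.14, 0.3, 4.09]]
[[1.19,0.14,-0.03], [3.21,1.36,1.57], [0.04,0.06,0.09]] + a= [[5.81, -2.32, -4.42], [1.51, 2.16, 3.03], [-0.10, 0.36, 4.18]]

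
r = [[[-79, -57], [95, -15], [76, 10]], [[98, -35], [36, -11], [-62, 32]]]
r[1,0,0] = 98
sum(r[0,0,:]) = -136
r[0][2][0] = 76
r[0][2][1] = 10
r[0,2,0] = 76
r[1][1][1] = -11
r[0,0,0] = -79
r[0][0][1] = -57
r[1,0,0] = 98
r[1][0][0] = 98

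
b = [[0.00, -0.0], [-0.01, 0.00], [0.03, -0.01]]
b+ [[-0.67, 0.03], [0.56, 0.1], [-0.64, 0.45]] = [[-0.67, 0.03],  [0.55, 0.10],  [-0.61, 0.44]]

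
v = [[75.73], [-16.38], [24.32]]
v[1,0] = -16.38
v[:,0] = [75.73, -16.38, 24.32]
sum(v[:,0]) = 83.67000000000002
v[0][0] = 75.73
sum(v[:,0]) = 83.67000000000002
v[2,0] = 24.32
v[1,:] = [-16.38]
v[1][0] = -16.38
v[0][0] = 75.73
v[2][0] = 24.32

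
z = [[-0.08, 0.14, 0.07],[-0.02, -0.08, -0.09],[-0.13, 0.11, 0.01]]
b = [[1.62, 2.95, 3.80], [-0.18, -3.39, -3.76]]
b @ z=[[-0.68, 0.41, -0.11], [0.57, -0.17, 0.25]]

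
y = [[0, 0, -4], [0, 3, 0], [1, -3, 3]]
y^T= [[0, 0, 1], [0, 3, -3], [-4, 0, 3]]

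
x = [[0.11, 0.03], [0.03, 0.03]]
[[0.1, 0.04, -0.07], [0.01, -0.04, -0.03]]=x @[[1.19, 1.0, -0.52], [-1.01, -2.20, -0.33]]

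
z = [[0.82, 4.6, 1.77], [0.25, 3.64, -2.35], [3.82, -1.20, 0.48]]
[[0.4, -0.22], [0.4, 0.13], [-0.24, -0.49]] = z @ [[-0.03, -0.12], [0.1, 0.00], [-0.02, -0.07]]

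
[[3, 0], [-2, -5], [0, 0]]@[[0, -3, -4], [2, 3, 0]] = [[0, -9, -12], [-10, -9, 8], [0, 0, 0]]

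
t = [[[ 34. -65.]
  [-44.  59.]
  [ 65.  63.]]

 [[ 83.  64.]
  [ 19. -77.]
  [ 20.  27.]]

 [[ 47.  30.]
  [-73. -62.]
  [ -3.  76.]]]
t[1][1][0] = 19.0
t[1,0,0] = 83.0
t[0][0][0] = 34.0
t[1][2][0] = 20.0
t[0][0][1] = -65.0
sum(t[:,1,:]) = -178.0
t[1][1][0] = 19.0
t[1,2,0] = 20.0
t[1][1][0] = 19.0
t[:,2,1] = [63.0, 27.0, 76.0]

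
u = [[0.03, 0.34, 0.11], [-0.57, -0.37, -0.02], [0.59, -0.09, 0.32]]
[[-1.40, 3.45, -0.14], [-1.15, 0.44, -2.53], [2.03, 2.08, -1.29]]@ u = [[-2.09,-1.74,-0.27], [-1.78,-0.33,-0.94], [-1.89,0.04,-0.23]]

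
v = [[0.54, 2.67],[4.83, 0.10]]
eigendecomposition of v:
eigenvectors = [[0.62, -0.57], [0.78, 0.82]]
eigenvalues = [3.92, -3.28]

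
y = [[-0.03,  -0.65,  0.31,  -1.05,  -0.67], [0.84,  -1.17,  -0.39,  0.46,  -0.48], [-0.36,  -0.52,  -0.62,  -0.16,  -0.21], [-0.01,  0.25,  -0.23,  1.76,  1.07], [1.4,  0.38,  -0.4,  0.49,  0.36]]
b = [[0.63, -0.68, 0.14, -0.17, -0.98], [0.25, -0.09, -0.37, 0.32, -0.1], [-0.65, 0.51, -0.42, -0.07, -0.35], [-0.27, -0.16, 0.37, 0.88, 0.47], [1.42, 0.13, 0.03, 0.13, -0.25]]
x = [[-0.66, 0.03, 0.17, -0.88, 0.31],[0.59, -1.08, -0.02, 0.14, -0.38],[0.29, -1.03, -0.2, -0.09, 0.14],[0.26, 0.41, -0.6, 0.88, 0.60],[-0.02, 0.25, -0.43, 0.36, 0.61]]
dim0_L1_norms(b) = [3.22, 1.57, 1.33, 1.57, 2.15]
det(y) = -0.70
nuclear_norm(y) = 6.60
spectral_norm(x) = 1.78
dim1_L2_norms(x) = [1.16, 1.3, 1.1, 1.32, 0.87]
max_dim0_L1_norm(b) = 3.22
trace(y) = 0.30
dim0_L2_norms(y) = [1.67, 1.51, 0.92, 2.16, 1.41]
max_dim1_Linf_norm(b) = 1.42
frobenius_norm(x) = 2.59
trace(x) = -0.45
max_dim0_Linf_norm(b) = 1.42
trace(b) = 0.75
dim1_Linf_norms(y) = [1.05, 1.17, 0.62, 1.76, 1.4]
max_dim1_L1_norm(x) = 2.75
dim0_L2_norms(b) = [1.72, 0.88, 0.69, 0.96, 1.17]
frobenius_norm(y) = 3.55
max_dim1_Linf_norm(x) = 1.08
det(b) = 0.49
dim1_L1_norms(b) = [2.6, 1.13, 2.0, 2.15, 1.96]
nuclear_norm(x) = 4.34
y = b + x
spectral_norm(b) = 1.89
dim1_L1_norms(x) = [2.05, 2.21, 1.75, 2.75, 1.67]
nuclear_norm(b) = 5.06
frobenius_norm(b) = 2.55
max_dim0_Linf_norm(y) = 1.76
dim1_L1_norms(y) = [2.71, 3.34, 1.87, 3.32, 3.03]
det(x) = -0.00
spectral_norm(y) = 2.67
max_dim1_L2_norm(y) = 2.09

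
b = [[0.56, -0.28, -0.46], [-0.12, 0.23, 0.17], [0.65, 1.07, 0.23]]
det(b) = 0.02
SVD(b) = [[0.07,0.95,-0.32], [-0.14,-0.31,-0.94], [-0.99,0.11,0.11]] @ diag([1.2855323170620487, 0.8168517929355781, 0.016118627950631192]) @ [[-0.46, -0.86, -0.22], [0.78, -0.27, -0.57], [0.43, -0.43, 0.79]]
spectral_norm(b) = 1.29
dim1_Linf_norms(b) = [0.56, 0.23, 1.07]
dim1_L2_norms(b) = [0.78, 0.31, 1.27]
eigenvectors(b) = [[(0.47+0j), 0.77+0.00j, 0.77-0.00j],  [-0.42+0.00j, (-0.24-0.04j), -0.24+0.04j],  [(0.78+0j), 0.27-0.53j, (0.27+0.53j)]]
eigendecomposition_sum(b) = [[(-0.02+0j), (-0.07-0j), (0.01-0j)], [0.02-0.00j, 0.06+0.00j, (-0.01+0j)], [(-0.04+0j), -0.12-0.00j, 0.01-0.00j]] + [[0.29+0.35j, (-0.1+0.91j), (-0.23+0.28j)], [-0.07-0.13j, (0.08-0.28j), (0.09-0.07j)], [0.34-0.08j, (0.59+0.39j), 0.11+0.26j]] + [[(0.29-0.35j), -0.10-0.91j, -0.23-0.28j],  [(-0.07+0.13j), (0.08+0.28j), 0.09+0.07j],  [(0.34+0.08j), 0.59-0.39j, (0.11-0.26j)]]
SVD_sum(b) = [[-0.04, -0.07, -0.02], [0.08, 0.16, 0.04], [0.58, 1.09, 0.28]] + [[0.6, -0.21, -0.44],  [-0.2, 0.07, 0.14],  [0.07, -0.02, -0.05]] + [[-0.00, 0.00, -0.00], [-0.01, 0.01, -0.01], [0.0, -0.0, 0.00]]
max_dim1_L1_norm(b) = 1.95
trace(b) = 1.02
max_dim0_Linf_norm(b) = 1.07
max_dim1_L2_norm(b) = 1.27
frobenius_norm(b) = 1.52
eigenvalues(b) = [(0.05+0j), (0.49+0.33j), (0.49-0.33j)]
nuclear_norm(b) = 2.12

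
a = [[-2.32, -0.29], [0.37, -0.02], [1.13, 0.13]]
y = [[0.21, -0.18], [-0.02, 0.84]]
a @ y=[[-0.48, 0.17],[0.08, -0.08],[0.23, -0.09]]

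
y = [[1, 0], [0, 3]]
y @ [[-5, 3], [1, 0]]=[[-5, 3], [3, 0]]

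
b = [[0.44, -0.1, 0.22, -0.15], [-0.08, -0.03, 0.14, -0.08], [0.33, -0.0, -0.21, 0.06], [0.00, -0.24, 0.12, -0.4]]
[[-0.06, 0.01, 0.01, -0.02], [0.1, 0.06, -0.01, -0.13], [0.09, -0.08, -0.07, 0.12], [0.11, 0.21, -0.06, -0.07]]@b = [[-0.02, 0.01, -0.02, 0.02], [0.04, 0.02, 0.02, 0.03], [0.02, -0.04, 0.04, -0.06], [0.01, -0.00, 0.06, -0.01]]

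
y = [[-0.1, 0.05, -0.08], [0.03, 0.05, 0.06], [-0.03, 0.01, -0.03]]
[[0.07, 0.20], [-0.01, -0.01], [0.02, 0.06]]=y @ [[0.53, -0.33], [0.76, 1.37], [-1.04, -1.18]]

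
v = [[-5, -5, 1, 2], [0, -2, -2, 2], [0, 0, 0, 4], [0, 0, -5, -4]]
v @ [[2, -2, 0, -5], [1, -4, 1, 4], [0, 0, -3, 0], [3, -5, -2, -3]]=[[-9, 20, -12, -1], [4, -2, 0, -14], [12, -20, -8, -12], [-12, 20, 23, 12]]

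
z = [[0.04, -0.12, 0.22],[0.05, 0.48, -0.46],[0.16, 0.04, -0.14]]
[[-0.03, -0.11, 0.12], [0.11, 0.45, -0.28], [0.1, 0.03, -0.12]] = z @[[0.42, -0.02, -0.22], [-0.02, 0.97, 0.04], [-0.22, 0.04, 0.62]]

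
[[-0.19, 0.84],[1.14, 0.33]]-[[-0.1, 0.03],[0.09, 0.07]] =[[-0.09, 0.81], [1.05, 0.26]]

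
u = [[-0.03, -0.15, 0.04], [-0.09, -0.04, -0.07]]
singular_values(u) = [0.17, 0.11]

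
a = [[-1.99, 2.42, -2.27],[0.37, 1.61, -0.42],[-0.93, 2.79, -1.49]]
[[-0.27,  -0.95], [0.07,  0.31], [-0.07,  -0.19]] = a @ [[0.04, 0.15], [0.08, 0.32], [0.17, 0.63]]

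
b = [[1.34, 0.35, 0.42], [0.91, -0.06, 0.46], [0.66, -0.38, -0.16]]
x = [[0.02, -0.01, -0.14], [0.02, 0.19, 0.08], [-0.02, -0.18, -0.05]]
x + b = [[1.36, 0.34, 0.28], [0.93, 0.13, 0.54], [0.64, -0.56, -0.21]]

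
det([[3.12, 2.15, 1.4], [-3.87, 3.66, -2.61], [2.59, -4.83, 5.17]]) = 61.087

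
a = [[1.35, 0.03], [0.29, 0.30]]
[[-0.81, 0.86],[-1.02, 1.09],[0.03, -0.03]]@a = [[-0.84, 0.23], [-1.06, 0.3], [0.03, -0.01]]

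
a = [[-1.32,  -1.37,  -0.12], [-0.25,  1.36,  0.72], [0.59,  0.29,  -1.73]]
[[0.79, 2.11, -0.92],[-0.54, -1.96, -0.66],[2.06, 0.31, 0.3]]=a @ [[-0.69,-0.27,1.06], [0.21,-1.24,-0.36], [-1.39,-0.48,0.13]]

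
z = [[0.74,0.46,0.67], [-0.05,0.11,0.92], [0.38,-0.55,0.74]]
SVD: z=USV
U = [[-0.64, -0.72, -0.29], [-0.54, 0.15, 0.82], [-0.55, 0.68, -0.49]]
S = [1.48, 0.76, 0.54]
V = [[-0.44, -0.03, -0.9], [-0.37, -0.90, 0.22], [-0.82, 0.43, 0.38]]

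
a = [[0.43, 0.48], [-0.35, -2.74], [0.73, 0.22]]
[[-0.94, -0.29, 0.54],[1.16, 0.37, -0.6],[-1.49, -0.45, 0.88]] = a@ [[-1.99, -0.60, 1.18], [-0.17, -0.06, 0.07]]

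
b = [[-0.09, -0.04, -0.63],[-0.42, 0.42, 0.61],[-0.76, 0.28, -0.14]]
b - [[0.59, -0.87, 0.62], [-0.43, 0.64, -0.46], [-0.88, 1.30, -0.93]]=[[-0.68, 0.83, -1.25], [0.01, -0.22, 1.07], [0.12, -1.02, 0.79]]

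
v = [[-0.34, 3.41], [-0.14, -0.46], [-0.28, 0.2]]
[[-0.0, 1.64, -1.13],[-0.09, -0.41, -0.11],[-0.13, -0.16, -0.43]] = v@[[0.51,0.99,1.41], [0.05,0.58,-0.19]]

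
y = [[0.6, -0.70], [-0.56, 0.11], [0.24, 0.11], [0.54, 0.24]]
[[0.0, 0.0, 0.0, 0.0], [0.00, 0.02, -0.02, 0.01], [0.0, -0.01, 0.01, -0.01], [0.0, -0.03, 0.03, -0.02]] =y @ [[-0.0, -0.04, 0.04, -0.03],[-0.00, -0.04, 0.03, -0.03]]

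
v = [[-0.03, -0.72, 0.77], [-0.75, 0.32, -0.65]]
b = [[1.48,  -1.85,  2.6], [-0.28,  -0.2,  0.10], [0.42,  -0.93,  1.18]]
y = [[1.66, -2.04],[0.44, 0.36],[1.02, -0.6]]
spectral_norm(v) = 1.34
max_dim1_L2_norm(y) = 2.63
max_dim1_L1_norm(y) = 3.7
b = y @ v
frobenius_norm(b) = 3.86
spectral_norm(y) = 2.86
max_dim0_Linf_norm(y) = 2.04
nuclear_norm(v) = 1.97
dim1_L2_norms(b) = [3.52, 0.36, 1.56]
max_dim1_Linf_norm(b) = 2.6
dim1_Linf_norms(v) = [0.77, 0.75]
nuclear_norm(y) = 3.54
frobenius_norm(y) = 2.94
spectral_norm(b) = 3.84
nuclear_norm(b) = 4.27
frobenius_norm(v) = 1.48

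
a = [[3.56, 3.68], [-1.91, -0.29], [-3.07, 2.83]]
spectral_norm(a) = 5.39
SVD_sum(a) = [[4.16,2.78], [-1.45,-0.97], [-0.81,-0.54]] + [[-0.60, 0.90],[-0.46, 0.68],[-2.26, 3.37]]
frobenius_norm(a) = 6.88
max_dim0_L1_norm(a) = 8.54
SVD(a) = [[-0.93, -0.25], [0.32, -0.19], [0.18, -0.95]] @ diag([5.391306368728211, 4.279698077961882]) @ [[-0.83,-0.56], [0.56,-0.83]]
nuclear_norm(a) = 9.67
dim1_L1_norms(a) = [7.24, 2.2, 5.9]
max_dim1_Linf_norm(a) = 3.68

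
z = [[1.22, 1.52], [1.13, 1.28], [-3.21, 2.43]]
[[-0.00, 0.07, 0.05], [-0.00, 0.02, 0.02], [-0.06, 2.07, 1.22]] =z @ [[0.01, -0.38, -0.22], [-0.01, 0.35, 0.21]]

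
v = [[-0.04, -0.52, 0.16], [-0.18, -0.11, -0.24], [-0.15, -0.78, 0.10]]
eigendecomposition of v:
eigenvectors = [[0.34, 0.83, 0.63],[0.56, -0.22, -0.44],[0.76, -0.52, 0.64]]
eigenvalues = [-0.54, 0.0, 0.49]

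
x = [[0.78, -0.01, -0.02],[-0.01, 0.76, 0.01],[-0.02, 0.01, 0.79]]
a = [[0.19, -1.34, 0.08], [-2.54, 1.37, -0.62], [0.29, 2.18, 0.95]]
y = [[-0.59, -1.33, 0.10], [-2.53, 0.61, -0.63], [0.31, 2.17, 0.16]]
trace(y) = 0.18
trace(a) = 2.51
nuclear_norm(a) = 5.99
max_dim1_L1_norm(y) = 3.77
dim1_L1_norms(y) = [2.02, 3.77, 2.64]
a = x + y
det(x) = 0.47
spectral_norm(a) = 3.28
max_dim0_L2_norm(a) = 2.9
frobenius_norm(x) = 1.35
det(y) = -1.71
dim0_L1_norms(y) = [3.43, 4.11, 0.89]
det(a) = -2.96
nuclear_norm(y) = 5.55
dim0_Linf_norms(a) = [2.54, 2.18, 0.95]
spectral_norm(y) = 2.69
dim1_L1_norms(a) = [1.61, 4.53, 3.42]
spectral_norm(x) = 0.81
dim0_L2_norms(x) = [0.78, 0.76, 0.79]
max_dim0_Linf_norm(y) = 2.53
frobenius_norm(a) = 4.04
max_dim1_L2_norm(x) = 0.79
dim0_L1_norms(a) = [3.02, 4.89, 1.65]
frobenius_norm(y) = 3.76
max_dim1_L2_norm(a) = 2.95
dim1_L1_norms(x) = [0.81, 0.78, 0.82]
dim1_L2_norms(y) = [1.46, 2.68, 2.2]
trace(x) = 2.33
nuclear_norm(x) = 2.33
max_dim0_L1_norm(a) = 4.89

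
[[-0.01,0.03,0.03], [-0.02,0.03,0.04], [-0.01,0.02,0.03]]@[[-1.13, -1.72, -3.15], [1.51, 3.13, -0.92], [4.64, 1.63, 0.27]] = [[0.2, 0.16, 0.01], [0.25, 0.19, 0.05], [0.18, 0.13, 0.02]]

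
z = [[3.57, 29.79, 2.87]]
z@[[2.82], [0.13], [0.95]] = [[16.67]]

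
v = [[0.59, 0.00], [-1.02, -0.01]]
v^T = [[0.59, -1.02], [0.0, -0.01]]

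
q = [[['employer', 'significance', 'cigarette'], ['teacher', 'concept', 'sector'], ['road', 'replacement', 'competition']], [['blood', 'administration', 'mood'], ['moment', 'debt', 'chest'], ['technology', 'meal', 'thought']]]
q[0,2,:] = ['road', 'replacement', 'competition']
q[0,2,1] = 'replacement'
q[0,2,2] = 'competition'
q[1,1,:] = ['moment', 'debt', 'chest']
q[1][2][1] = 'meal'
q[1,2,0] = 'technology'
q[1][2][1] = 'meal'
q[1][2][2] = 'thought'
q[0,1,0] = 'teacher'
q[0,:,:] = [['employer', 'significance', 'cigarette'], ['teacher', 'concept', 'sector'], ['road', 'replacement', 'competition']]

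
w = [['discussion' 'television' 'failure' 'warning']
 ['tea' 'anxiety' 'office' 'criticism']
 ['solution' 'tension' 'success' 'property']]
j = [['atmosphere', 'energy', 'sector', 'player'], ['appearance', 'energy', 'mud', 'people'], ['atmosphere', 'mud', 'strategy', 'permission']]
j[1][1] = 'energy'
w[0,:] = ['discussion', 'television', 'failure', 'warning']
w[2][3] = 'property'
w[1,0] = 'tea'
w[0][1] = 'television'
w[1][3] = 'criticism'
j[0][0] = 'atmosphere'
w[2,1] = 'tension'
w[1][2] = 'office'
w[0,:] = ['discussion', 'television', 'failure', 'warning']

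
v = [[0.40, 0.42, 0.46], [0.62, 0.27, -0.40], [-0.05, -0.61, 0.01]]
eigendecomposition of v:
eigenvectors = [[0.00-0.13j,0.00+0.13j,-0.52+0.00j], [-0.72+0.00j,(-0.72-0j),(0.63+0j)], [0.68-0.07j,0.68+0.07j,(0.58+0j)]]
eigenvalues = [(0.65+0.08j), (0.65-0.08j), (-0.61+0j)]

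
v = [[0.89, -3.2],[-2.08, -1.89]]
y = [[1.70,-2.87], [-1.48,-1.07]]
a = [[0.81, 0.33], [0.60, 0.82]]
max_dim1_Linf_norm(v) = 3.2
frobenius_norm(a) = 1.34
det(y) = -6.07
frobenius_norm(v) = 4.35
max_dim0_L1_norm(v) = 5.09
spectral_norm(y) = 3.34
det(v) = -8.34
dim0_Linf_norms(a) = [0.81, 0.82]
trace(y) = 0.63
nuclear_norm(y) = 5.16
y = v + a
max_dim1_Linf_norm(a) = 0.82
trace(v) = -1.00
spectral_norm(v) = 3.73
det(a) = 0.47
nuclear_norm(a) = 1.65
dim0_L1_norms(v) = [2.97, 5.09]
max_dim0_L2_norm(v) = 3.72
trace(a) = 1.63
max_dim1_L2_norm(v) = 3.32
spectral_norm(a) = 1.29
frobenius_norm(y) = 3.80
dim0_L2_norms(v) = [2.26, 3.72]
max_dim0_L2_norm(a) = 1.01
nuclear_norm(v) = 5.97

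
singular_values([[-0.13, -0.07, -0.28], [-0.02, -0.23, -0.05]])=[0.34, 0.2]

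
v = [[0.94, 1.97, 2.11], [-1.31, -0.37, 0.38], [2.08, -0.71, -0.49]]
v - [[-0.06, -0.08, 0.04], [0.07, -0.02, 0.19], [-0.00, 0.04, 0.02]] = [[1.0, 2.05, 2.07], [-1.38, -0.35, 0.19], [2.08, -0.75, -0.51]]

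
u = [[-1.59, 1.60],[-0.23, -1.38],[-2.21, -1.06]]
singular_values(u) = [2.73, 2.36]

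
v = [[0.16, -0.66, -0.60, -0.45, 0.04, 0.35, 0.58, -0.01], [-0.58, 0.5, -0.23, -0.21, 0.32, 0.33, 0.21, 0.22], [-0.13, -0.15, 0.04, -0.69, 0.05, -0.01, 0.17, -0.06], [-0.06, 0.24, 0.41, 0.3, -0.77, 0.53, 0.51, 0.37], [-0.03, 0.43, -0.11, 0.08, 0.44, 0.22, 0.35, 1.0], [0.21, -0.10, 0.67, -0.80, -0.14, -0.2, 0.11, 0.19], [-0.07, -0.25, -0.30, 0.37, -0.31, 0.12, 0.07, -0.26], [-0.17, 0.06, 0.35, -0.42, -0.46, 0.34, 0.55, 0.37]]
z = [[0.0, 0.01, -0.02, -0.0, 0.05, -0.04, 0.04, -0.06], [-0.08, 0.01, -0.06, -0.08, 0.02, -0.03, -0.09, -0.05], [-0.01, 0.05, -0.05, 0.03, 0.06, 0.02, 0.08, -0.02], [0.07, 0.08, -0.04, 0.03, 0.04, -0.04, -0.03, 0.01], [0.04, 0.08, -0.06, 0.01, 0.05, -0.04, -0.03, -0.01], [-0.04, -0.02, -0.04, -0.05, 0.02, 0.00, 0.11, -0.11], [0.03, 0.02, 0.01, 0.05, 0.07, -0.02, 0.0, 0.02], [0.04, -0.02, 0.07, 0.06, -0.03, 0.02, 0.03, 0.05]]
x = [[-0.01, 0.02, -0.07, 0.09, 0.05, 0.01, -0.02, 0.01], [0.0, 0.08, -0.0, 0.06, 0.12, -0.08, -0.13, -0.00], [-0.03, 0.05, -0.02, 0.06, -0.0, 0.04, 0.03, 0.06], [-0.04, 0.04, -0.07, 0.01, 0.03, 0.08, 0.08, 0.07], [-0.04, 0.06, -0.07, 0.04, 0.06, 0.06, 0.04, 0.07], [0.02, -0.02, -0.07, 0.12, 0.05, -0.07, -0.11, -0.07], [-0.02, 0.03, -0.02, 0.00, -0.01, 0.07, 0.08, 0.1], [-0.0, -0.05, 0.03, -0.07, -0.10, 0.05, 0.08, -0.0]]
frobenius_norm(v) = 3.00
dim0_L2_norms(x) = [0.07, 0.14, 0.15, 0.19, 0.18, 0.17, 0.23, 0.17]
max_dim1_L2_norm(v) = 1.26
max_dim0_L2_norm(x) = 0.23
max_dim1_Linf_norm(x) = 0.13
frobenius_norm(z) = 0.38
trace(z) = 0.09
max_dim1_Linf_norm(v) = 1.0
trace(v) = 1.68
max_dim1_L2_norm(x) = 0.22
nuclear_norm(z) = 0.79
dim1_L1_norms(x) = [0.28, 0.47, 0.29, 0.42, 0.44, 0.53, 0.33, 0.38]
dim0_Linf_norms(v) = [0.58, 0.66, 0.67, 0.8, 0.77, 0.53, 0.58, 1.0]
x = z @ v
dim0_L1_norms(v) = [1.41, 2.39, 2.71, 3.32, 2.53, 2.1, 2.55, 2.48]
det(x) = -0.00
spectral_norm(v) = 1.74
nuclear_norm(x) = 0.87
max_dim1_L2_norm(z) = 0.18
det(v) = 0.00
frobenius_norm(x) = 0.47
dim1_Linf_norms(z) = [0.06, 0.09, 0.08, 0.08, 0.08, 0.11, 0.07, 0.07]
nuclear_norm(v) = 6.66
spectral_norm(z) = 0.24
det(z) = -0.00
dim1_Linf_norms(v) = [0.66, 0.58, 0.69, 0.77, 1.0, 0.8, 0.37, 0.55]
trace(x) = 0.13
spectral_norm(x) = 0.35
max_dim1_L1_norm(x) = 0.53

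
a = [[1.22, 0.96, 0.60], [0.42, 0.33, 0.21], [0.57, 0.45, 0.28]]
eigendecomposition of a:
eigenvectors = [[-0.86, -0.68, 0.3], [-0.30, 0.63, -0.75], [-0.40, 0.38, 0.59]]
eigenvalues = [1.83, 0.0, -0.0]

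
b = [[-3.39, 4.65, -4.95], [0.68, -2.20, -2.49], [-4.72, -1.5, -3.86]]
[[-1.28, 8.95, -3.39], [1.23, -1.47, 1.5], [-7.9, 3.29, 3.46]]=b@[[1.89, -0.64, -0.52], [0.58, 0.98, -0.98], [-0.49, -0.45, 0.12]]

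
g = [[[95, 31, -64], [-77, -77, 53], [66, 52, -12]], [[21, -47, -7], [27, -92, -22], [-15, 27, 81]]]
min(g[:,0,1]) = -47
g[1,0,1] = -47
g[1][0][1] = -47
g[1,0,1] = -47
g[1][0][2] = -7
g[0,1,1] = -77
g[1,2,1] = 27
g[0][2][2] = -12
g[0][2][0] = 66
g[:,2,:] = [[66, 52, -12], [-15, 27, 81]]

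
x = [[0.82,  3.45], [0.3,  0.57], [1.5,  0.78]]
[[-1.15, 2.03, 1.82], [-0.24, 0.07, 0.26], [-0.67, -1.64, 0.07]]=x @ [[-0.31,-1.60,-0.26], [-0.26,0.97,0.59]]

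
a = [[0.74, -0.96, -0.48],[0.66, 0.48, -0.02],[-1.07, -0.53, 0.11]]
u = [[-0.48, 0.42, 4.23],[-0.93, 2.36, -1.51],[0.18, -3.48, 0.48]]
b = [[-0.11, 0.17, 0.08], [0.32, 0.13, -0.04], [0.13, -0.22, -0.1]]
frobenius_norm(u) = 6.28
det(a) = 0.00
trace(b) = -0.08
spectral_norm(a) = 1.50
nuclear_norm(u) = 9.51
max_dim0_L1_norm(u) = 6.26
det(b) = -0.00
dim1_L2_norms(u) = [4.28, 2.95, 3.52]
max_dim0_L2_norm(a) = 1.46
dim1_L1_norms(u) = [5.13, 4.8, 4.14]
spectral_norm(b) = 0.38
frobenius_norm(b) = 0.49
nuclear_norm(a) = 2.75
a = u @ b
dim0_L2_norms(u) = [1.06, 4.23, 4.52]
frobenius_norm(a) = 1.95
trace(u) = 2.36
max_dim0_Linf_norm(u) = 4.23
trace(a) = 1.33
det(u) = 13.94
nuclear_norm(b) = 0.69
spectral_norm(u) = 4.78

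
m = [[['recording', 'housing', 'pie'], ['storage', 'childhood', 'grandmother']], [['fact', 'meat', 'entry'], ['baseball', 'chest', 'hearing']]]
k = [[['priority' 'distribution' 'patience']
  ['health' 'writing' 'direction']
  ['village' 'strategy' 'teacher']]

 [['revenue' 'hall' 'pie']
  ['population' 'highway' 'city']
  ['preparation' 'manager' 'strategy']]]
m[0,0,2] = 'pie'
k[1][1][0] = 'population'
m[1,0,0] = 'fact'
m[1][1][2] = 'hearing'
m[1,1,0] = 'baseball'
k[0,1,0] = 'health'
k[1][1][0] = 'population'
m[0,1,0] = 'storage'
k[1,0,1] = 'hall'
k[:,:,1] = [['distribution', 'writing', 'strategy'], ['hall', 'highway', 'manager']]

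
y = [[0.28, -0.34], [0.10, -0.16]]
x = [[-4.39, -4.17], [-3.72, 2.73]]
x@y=[[-1.65, 2.16], [-0.77, 0.83]]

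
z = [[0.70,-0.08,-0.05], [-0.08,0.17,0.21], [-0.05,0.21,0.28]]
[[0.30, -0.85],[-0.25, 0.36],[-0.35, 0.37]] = z@ [[0.47, -0.90], [1.97, 3.94], [-2.63, -1.81]]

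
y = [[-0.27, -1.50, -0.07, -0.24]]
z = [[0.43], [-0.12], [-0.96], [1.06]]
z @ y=[[-0.12,-0.64,-0.03,-0.1],[0.03,0.18,0.01,0.03],[0.26,1.44,0.07,0.23],[-0.29,-1.59,-0.07,-0.25]]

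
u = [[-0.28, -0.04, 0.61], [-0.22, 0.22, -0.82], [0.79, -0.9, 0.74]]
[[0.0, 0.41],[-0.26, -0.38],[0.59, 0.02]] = u @ [[0.38, -0.23], [-0.18, 0.26], [0.17, 0.59]]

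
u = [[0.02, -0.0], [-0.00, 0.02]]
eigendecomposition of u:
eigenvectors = [[1.00, 0.0], [0.0, 1.0]]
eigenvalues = [0.02, 0.02]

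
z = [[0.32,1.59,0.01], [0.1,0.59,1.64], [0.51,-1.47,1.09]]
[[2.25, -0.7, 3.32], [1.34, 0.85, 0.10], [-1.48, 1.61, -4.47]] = z@[[0.32, 0.27, -0.79], [1.35, -0.5, 2.25], [0.31, 0.68, -0.7]]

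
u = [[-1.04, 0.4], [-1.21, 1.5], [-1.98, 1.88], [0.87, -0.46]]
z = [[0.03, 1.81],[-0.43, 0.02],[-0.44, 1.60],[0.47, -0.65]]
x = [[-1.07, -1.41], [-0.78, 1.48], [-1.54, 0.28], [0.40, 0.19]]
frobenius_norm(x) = 2.93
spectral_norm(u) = 3.61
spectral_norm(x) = 2.07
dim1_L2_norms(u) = [1.11, 1.93, 2.73, 0.98]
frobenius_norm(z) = 2.62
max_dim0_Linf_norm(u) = 1.98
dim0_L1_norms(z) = [1.37, 4.08]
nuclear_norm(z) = 3.20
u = z + x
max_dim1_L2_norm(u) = 2.73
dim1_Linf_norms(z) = [1.81, 0.43, 1.6, 0.65]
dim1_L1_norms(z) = [1.84, 0.45, 2.04, 1.12]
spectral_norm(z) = 2.53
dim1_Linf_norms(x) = [1.41, 1.48, 1.54, 0.4]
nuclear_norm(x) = 4.14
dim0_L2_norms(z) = [0.77, 2.5]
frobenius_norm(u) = 3.66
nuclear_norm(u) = 4.17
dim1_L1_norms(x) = [2.48, 2.26, 1.82, 0.59]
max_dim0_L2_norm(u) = 2.69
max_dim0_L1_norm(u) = 5.1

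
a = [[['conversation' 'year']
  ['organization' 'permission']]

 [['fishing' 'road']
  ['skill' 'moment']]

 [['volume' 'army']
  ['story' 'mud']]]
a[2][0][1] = 'army'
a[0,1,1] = 'permission'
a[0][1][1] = 'permission'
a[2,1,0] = 'story'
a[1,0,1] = 'road'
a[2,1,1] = 'mud'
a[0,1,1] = 'permission'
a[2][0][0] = 'volume'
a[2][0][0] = 'volume'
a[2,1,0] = 'story'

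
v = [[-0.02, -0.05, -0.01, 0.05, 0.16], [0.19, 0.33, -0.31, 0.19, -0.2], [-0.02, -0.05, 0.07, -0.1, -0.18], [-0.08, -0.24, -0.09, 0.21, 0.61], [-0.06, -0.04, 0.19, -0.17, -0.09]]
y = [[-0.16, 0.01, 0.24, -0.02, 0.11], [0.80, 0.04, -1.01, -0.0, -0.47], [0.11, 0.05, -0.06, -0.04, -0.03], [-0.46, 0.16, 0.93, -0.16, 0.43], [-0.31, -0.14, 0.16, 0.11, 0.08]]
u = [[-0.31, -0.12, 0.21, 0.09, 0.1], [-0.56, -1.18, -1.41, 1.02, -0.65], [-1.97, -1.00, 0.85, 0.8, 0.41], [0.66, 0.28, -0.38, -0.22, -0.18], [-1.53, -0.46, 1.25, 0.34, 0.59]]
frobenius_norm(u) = 4.13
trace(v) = 0.50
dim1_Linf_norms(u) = [0.31, 1.41, 1.97, 0.66, 1.53]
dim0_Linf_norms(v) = [0.19, 0.33, 0.31, 0.21, 0.61]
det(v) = -0.00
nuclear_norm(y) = 2.21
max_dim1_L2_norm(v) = 0.7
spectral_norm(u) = 3.42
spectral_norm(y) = 1.82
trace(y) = -0.26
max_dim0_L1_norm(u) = 5.03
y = v @ u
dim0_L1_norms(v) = [0.37, 0.71, 0.67, 0.72, 1.24]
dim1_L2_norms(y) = [0.31, 1.37, 0.14, 1.15, 0.4]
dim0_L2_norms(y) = [0.99, 0.22, 1.4, 0.2, 0.65]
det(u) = 0.00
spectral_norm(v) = 0.79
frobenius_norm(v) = 0.98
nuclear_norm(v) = 1.46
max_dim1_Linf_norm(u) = 1.97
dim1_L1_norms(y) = [0.54, 2.32, 0.29, 2.14, 0.8]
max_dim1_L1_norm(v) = 1.23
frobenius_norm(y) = 1.86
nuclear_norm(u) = 5.74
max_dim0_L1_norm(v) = 1.24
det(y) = 0.00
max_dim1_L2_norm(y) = 1.37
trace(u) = -0.27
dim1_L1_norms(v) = [0.29, 1.22, 0.42, 1.23, 0.55]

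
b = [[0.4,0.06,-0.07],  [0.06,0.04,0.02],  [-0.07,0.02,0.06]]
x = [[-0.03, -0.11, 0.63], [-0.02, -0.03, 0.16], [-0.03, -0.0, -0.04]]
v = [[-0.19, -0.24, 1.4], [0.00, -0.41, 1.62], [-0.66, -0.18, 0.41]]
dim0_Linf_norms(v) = [0.66, 0.41, 1.62]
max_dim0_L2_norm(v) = 2.18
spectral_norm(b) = 0.42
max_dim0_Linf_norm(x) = 0.63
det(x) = 0.00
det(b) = 0.00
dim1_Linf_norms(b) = [0.4, 0.06, 0.07]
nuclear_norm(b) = 0.50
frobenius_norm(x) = 0.66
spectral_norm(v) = 2.25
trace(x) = -0.10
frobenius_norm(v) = 2.34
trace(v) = -0.19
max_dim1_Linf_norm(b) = 0.4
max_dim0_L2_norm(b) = 0.41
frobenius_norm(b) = 0.43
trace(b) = 0.50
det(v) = -0.15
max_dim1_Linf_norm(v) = 1.62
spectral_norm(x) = 0.66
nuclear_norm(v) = 2.99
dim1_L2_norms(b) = [0.41, 0.07, 0.09]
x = b @ v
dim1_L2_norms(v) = [1.43, 1.67, 0.8]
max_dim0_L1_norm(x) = 0.83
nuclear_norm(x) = 0.70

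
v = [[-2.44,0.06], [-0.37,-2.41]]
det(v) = 5.90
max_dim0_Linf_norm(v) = 2.44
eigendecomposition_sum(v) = [[(-1.22-0.05j), (0.03+0.49j)], [(-0.19-3.03j), -1.20+0.20j]] + [[(-1.22+0.05j), (0.03-0.49j)],[(-0.18+3.03j), -1.20-0.20j]]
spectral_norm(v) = 2.59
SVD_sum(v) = [[-1.41, -1.17],  [-1.4, -1.17]] + [[-1.03, 1.23], [1.03, -1.24]]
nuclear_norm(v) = 4.87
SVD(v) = [[-0.71, -0.7], [-0.7, 0.71]] @ diag([2.590236386506704, 2.278788156458755]) @ [[0.77, 0.64], [0.64, -0.77]]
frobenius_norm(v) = 3.45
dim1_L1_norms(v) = [2.5, 2.78]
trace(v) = -4.85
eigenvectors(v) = [[-0.04+0.37j, (-0.04-0.37j)], [-0.93+0.00j, -0.93-0.00j]]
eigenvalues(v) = [(-2.42+0.15j), (-2.42-0.15j)]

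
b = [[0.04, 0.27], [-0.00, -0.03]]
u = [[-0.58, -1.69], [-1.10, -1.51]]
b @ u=[[-0.32,-0.48], [0.03,0.05]]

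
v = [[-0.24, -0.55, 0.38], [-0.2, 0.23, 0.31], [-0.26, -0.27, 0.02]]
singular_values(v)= [0.78, 0.43, 0.19]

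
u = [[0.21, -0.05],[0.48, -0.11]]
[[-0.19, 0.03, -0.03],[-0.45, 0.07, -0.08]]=u@[[-1.20, -0.04, -0.34], [-1.17, -0.79, -0.79]]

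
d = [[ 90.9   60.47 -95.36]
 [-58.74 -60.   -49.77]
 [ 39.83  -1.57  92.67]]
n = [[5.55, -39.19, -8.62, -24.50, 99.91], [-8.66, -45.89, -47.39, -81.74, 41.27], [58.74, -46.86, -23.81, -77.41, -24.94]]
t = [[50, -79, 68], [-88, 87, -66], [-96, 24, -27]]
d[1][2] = -49.77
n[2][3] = -77.41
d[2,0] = 39.83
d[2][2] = 92.67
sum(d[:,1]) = -1.1000000000000012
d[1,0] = -58.74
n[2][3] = -77.41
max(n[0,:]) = 99.91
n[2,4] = -24.94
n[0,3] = -24.5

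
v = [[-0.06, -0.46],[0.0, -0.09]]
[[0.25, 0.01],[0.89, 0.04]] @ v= [[-0.02, -0.12], [-0.05, -0.41]]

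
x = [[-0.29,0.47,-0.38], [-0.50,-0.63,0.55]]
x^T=[[-0.29, -0.5], [0.47, -0.63], [-0.38, 0.55]]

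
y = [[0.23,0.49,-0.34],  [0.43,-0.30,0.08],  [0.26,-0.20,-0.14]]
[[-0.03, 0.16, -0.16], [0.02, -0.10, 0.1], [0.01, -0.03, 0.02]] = y@ [[0.02,-0.04,0.05], [-0.04,0.22,-0.19], [0.05,-0.19,0.24]]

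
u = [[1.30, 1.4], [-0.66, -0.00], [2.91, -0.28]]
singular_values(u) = [3.27, 1.39]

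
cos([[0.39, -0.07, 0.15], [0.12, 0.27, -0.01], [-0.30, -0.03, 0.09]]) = [[0.95, 0.03, -0.04], [-0.04, 0.97, -0.01], [0.07, -0.00, 1.02]]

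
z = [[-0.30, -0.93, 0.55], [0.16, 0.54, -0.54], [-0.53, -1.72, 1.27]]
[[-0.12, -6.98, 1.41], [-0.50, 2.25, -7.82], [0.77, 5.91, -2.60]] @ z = [[-1.83, -6.08, 5.49], [4.65, 15.13, -11.42], [2.09, 6.95, -6.07]]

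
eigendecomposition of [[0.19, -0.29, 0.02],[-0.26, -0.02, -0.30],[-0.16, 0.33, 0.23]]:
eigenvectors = [[(-0.65+0j), (-0.39-0.32j), (-0.39+0.32j)],[-0.68+0.00j, (-0.12+0.4j), (-0.12-0.4j)],[0.34+0.00j, (0.76+0j), 0.76-0.00j]]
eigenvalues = [(-0.12+0j), (0.26+0.24j), (0.26-0.24j)]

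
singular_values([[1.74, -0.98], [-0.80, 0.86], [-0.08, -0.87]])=[2.34, 0.81]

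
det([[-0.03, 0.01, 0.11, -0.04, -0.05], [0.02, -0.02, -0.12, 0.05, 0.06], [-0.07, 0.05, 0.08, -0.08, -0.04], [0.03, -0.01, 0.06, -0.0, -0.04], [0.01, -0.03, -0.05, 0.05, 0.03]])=-0.000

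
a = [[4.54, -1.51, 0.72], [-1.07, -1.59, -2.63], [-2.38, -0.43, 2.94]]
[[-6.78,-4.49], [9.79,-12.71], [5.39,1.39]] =a@ [[-2.50,0.45],[-3.35,5.08],[-0.68,1.58]]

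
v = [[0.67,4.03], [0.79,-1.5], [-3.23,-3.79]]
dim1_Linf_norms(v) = [4.03, 1.5, 3.79]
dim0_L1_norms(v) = [4.69, 9.32]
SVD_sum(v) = [[1.72, 3.51],[-0.44, -0.90],[-2.12, -4.33]] + [[-1.05, 0.52], [1.23, -0.60], [-1.11, 0.54]]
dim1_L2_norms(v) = [4.09, 1.7, 4.98]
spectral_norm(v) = 6.29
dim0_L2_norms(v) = [3.39, 5.73]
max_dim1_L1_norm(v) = 7.02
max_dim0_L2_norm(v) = 5.73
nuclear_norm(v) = 8.48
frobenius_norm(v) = 6.66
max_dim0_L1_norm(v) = 9.32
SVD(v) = [[0.62, -0.54], [-0.16, 0.63], [-0.77, -0.56]] @ diag([6.292293835072204, 2.1835609204032607]) @ [[0.44,  0.9], [0.90,  -0.44]]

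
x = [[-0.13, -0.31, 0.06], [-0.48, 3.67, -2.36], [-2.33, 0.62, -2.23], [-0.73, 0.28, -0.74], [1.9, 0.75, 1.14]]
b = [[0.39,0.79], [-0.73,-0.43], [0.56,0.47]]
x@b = [[0.21,0.06], [-4.19,-3.07], [-2.61,-3.16], [-0.9,-1.04], [0.83,1.71]]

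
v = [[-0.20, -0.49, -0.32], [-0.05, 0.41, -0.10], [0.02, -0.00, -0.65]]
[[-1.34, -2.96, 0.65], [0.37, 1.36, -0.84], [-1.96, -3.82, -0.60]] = v @ [[-1.56, -4.56, -0.21],[1.44, 4.16, -1.84],[2.96, 5.73, 0.92]]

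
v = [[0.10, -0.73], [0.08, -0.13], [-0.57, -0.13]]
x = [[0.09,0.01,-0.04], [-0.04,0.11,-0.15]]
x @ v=[[0.03,-0.06], [0.09,0.03]]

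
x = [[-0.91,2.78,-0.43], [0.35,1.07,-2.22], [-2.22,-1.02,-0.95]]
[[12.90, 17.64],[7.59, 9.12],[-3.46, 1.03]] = x @ [[0.05, -2.13],[4.46, 5.36],[-1.26, -1.86]]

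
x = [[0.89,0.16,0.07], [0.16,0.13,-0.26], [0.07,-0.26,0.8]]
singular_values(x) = [0.93, 0.88, 0.01]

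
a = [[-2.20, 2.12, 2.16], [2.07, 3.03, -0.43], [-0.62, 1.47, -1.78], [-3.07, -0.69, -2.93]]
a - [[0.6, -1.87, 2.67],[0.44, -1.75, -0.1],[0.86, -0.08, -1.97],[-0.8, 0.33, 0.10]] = [[-2.8, 3.99, -0.51], [1.63, 4.78, -0.33], [-1.48, 1.55, 0.19], [-2.27, -1.02, -3.03]]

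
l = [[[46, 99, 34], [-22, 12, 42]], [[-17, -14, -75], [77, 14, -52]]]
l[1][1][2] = -52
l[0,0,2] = 34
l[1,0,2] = -75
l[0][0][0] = 46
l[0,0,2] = 34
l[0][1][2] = 42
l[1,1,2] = -52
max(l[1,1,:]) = 77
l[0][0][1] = 99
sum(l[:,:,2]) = -51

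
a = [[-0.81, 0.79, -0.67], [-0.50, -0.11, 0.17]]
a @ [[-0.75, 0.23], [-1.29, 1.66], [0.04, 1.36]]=[[-0.44, 0.21], [0.52, -0.07]]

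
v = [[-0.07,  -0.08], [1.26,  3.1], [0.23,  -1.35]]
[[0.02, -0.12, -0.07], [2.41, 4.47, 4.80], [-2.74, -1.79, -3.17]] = v@[[-2.17,0.2,-1.38],[1.66,1.36,2.11]]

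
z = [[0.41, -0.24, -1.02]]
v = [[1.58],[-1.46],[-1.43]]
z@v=[[2.46]]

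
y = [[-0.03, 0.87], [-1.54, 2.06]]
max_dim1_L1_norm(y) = 3.6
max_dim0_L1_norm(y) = 2.93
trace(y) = 2.03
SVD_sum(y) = [[-0.41,0.61],[-1.43,2.13]] + [[0.38, 0.26], [-0.11, -0.07]]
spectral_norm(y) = 2.67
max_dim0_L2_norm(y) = 2.24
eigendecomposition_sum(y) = [[(-0.01+1.31j),  (0.43-0.89j)],[(-0.77+1.57j),  (1.03-0.82j)]] + [[(-0.01-1.31j),  (0.43+0.89j)], [(-0.77-1.57j),  (1.03+0.82j)]]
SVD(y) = [[-0.28, -0.96], [-0.96, 0.28]] @ diag([2.6728990397529095, 0.4781325373659241]) @ [[0.56,  -0.83], [-0.83,  -0.56]]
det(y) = 1.28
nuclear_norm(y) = 3.15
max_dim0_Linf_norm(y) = 2.06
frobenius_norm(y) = 2.72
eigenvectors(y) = [[(-0.54+0.26j), (-0.54-0.26j)], [(-0.8+0j), -0.80-0.00j]]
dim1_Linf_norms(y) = [0.87, 2.06]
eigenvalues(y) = [(1.02+0.5j), (1.02-0.5j)]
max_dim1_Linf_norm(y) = 2.06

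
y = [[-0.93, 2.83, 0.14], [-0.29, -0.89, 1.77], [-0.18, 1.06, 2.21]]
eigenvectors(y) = [[(-0.35+0j), (0.97+0j), (0.97-0j)], [-0.40+0.00j, -0.07+0.22j, (-0.07-0.22j)], [-0.85+0.00j, (0.09-0.05j), 0.09+0.05j]]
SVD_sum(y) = [[-0.72, 2.44, 1.13],[-0.00, 0.01, 0.0],[-0.49, 1.64, 0.76]] + [[-0.02, 0.44, -0.97], [0.04, -0.82, 1.8], [0.03, -0.65, 1.43]] + [[-0.19,-0.05,-0.02], [-0.32,-0.08,-0.03], [0.28,0.07,0.03]]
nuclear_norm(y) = 6.57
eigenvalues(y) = [(2.63+0j), (-1.12+0.65j), (-1.12-0.65j)]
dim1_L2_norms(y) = [2.98, 2.0, 2.46]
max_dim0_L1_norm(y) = 4.78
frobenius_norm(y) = 4.35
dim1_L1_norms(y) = [3.9, 2.95, 3.45]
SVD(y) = [[0.83, -0.39, -0.40], [0.00, 0.72, -0.69], [0.56, 0.57, 0.6]] @ diag([3.350337210730653, 2.7359172680451618, 0.4822833988495207]) @ [[-0.26, 0.88, 0.40],[0.02, -0.41, 0.91],[0.97, 0.24, 0.09]]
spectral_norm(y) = 3.35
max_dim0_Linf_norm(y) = 2.83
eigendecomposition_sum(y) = [[(-0.07-0j), 0.24+0.00j, (1+0j)], [-0.08-0.00j, (0.28+0j), 1.14+0.00j], [(-0.17-0j), 0.59+0.00j, (2.43+0j)]] + [[(-0.43+0.59j), (1.29+2.11j), (-0.43-1.23j)], [(-0.1-0.14j), (-0.58+0.15j), (0.32-0.01j)], [-0.00+0.08j, (0.23+0.11j), (-0.11-0.08j)]] + [[-0.43-0.59j,(1.29-2.11j),-0.43+1.23j], [(-0.1+0.14j),-0.58-0.15j,(0.32+0.01j)], [-0.00-0.08j,0.23-0.11j,(-0.11+0.08j)]]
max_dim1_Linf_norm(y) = 2.83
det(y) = 4.42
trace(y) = 0.39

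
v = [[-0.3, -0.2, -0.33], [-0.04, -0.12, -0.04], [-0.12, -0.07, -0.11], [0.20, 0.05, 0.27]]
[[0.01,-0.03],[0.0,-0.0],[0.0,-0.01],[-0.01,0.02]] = v@ [[0.07, 0.12], [0.0, -0.02], [-0.08, -0.02]]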